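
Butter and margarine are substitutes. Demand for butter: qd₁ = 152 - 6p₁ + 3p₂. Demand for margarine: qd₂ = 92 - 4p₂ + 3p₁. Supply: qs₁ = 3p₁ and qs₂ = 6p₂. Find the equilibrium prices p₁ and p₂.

Market 1: 152 - 6p₁ + 3p₂ = 3p₁ → 9p₁ - 3p₂ = 152.
Market 2: 10p₂ - 3p₁ = 92.
Eliminating p₂: 10×(1) + 3×(2) gives 81p₁ = 1796, so p₁ = 1796/81.
Back-substitute into (2): p₂ = (92 + 3×1796/81) / 10 = 428/27.

p₁ = 1796/81, p₂ = 428/27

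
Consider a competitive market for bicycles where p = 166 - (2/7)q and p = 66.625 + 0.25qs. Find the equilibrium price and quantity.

p* = 113, q* = 185.5

Set the two price expressions equal: 166 - (2/7)q = 66.625 + 0.25q.
99.375 = (15/28)q, so q* = 185.5.
p* = 166 − (2/7)(185.5) = 113.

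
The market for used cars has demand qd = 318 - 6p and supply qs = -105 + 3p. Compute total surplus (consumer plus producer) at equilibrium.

Equilibrium: 318 - 6p = -105 + 3p gives p* = 47, q* = 36.
Demand choke price: p = 53; supply starts at p = 35.
CS = ½(53 − 47)(36) = 108; PS = ½(47 − 35)(36) = 216.

Total surplus = 324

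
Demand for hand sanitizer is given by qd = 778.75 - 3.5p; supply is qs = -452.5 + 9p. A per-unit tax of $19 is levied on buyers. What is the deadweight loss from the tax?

Pre-tax equilibrium: p* = 98.5, q* = 434.
Tax on buyers shifts demand to qd = 778.75 − 3.5(p + 19) = 712.25 - 3.5p.
712.25 - 3.5p = -452.5 + 9p gives seller price ps = 93.18; buyers pay pb = 93.18 + 19 = 112.18.
New quantity: q = 778.75 − 3.5(112.18) = 386.12.
DWL = ½ × 19 × (434 − 386.12) = 454.86.

Deadweight loss = 454.86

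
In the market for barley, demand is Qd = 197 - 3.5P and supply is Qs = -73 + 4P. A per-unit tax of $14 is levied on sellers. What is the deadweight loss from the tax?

Pre-tax equilibrium: P* = 36, Q* = 71.
Tax on sellers shifts supply to Qs = -73 + 4(P − 14) = -129 + 4P.
197 - 3.5P = -129 + 4P gives buyer price Pb = 652/15; sellers receive Ps = 652/15 − 14 = 442/15.
New quantity: Q = 197 − 3.5(652/15) = 673/15.
DWL = ½ × 14 × (71 − 673/15) = 2744/15.

Deadweight loss = 2744/15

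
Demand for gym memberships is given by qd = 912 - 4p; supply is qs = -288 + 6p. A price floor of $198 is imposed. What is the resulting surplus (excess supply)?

Surplus = 780

Equilibrium price would be p* = 120, so the floor at 198 binds.
At p = 198: qd = 120, qs = 900.
Surplus = 900 − 120 = 780.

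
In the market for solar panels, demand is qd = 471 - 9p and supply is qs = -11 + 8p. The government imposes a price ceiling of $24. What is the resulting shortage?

Shortage = 74

Equilibrium price would be p* = 482/17, so the ceiling at 24 binds.
At p = 24: qd = 471 − 9(24) = 255, qs = -11 + 8(24) = 181.
Shortage = 255 − 181 = 74.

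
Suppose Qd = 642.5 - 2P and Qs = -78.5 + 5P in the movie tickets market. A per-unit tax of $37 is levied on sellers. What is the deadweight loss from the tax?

Pre-tax equilibrium: P* = 103, Q* = 436.5.
Tax on sellers shifts supply to Qs = -78.5 + 5(P − 37) = -263.5 + 5P.
642.5 - 2P = -263.5 + 5P gives buyer price Pb = 906/7; sellers receive Ps = 906/7 − 37 = 647/7.
New quantity: Q = 642.5 − 2(906/7) = 5371/14.
DWL = ½ × 37 × (436.5 − 5371/14) = 6845/7.

Deadweight loss = 6845/7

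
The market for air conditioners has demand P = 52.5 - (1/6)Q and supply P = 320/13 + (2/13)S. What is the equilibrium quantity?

Set the two price expressions equal: 52.5 - (1/6)Q = 320/13 + (2/13)Q.
725/26 = (25/78)Q, so Q* = 87.
P* = 52.5 − (1/6)(87) = 38.

Q* = 87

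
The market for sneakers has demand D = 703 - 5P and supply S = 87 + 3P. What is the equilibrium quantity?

Set D = S: 703 - 5P = 87 + 3P.
616 = 8P, so P* = 77.
Q* = 703 − 5(77) = 318.

Q* = 318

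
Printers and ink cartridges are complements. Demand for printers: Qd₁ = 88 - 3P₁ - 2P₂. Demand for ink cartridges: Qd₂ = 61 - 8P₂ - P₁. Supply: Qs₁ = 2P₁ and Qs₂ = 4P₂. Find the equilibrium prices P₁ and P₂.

P₁ = 467/29, P₂ = 217/58

Market 1: 88 - 3P₁ - 2P₂ = 2P₁ → 5P₁ + 2P₂ = 88.
Market 2: 12P₂ + P₁ = 61.
Eliminating P₂: 12×(1) − 2×(2) gives 58P₁ = 934, so P₁ = 467/29.
Back-substitute into (2): P₂ = (61 − 1×467/29) / 12 = 217/58.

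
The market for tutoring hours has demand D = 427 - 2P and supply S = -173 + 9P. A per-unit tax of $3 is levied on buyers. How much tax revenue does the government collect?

Tax revenue = 939

Pre-tax equilibrium: P* = 600/11, Q* = 3497/11.
Tax on buyers shifts demand to D = 427 − 2(P + 3) = 421 - 2P.
421 - 2P = -173 + 9P gives seller price Ps = 54; buyers pay Pb = 54 + 3 = 57.
New quantity: Q = 427 − 2(57) = 313.
Revenue = 3 × 313 = 939.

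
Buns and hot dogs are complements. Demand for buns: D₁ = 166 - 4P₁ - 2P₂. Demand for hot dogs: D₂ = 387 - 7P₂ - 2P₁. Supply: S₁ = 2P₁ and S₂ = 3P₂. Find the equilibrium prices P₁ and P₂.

P₁ = 443/28, P₂ = 995/28

Market 1: 166 - 4P₁ - 2P₂ = 2P₁ → 6P₁ + 2P₂ = 166.
Market 2: 10P₂ + 2P₁ = 387.
Eliminating P₂: 10×(1) − 2×(2) gives 56P₁ = 886, so P₁ = 443/28.
Back-substitute into (2): P₂ = (387 − 2×443/28) / 10 = 995/28.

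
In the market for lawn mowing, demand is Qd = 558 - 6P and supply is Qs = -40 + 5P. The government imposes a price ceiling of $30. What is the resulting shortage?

Shortage = 268

Equilibrium price would be P* = 598/11, so the ceiling at 30 binds.
At P = 30: Qd = 558 − 6(30) = 378, Qs = -40 + 5(30) = 110.
Shortage = 378 − 110 = 268.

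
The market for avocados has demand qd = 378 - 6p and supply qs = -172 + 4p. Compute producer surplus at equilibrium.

Equilibrium: 378 - 6p = -172 + 4p gives p* = 55, q* = 48.
Supply starts at p = 43 (where qs = 0).
PS = ½(55 − 43)(48) = 288.

Producer surplus = 288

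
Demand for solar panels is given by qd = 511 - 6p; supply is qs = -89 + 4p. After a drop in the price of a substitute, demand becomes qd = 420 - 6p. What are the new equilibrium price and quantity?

p' = 50.9, q' = 114.6

Original equilibrium: p* = 60, q* = 151.
New equilibrium: 420 - 6p = -89 + 4p, so 509 = 10p and p' = 50.9; q' = 420 − 6(50.9) = 114.6.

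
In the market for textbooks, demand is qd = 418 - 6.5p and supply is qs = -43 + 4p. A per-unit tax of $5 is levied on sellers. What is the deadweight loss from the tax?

Pre-tax equilibrium: p* = 922/21, q* = 2785/21.
Tax on sellers shifts supply to qs = -43 + 4(p − 5) = -63 + 4p.
418 - 6.5p = -63 + 4p gives buyer price pb = 962/21; sellers receive ps = 962/21 − 5 = 857/21.
New quantity: q = 418 − 6.5(962/21) = 2525/21.
DWL = ½ × 5 × (2785/21 − 2525/21) = 650/21.

Deadweight loss = 650/21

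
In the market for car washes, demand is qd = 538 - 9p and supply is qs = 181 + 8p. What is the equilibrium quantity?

q* = 349

Set qd = qs: 538 - 9p = 181 + 8p.
357 = 17p, so p* = 21.
q* = 538 − 9(21) = 349.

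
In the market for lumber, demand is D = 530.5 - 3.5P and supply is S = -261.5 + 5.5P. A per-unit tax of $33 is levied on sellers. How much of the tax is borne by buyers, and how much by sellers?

Buyers bear 121/6, sellers bear 77/6

Pre-tax equilibrium: P* = 88, Q* = 222.5.
Tax on sellers shifts supply to S = -261.5 + 5.5(P − 33) = -443 + 5.5P.
530.5 - 3.5P = -443 + 5.5P gives buyer price Pb = 649/6; sellers receive Ps = 649/6 − 33 = 451/6.
New quantity: Q = 530.5 − 3.5(649/6) = 1823/12.
Buyer burden = 649/6 − 88 = 121/6; seller burden = 88 − 451/6 = 77/6.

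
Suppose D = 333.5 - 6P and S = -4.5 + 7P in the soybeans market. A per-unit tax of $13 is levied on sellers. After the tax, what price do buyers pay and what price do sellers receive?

Pre-tax equilibrium: P* = 26, Q* = 177.5.
Tax on sellers shifts supply to S = -4.5 + 7(P − 13) = -95.5 + 7P.
333.5 - 6P = -95.5 + 7P gives buyer price Pb = 33; sellers receive Ps = 33 − 13 = 20.
New quantity: Q = 333.5 − 6(33) = 135.5.

Buyers pay $33, sellers receive $20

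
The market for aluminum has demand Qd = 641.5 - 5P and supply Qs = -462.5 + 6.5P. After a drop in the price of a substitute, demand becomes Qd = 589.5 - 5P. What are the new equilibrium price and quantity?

P' = 2104/23, Q' = 6077/46

Original equilibrium: P* = 96, Q* = 161.5.
New equilibrium: 589.5 - 5P = -462.5 + 6.5P, so 1052 = 11.5P and P' = 2104/23; Q' = 589.5 − 5(2104/23) = 6077/46.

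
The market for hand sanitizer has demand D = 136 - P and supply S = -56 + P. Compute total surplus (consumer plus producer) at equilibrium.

Equilibrium: 136 - P = -56 + P gives P* = 96, Q* = 40.
Demand choke price: P = 136; supply starts at P = 56.
CS = ½(136 − 96)(40) = 800; PS = ½(96 − 56)(40) = 800.

Total surplus = 1600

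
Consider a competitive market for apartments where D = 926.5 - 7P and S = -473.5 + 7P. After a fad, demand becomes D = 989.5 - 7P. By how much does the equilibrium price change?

Original equilibrium: P* = 100, Q* = 226.5.
New equilibrium: 989.5 - 7P = -473.5 + 7P, so 1463 = 14P and P' = 104.5; Q' = 989.5 − 7(104.5) = 258.
Change in price: 104.5 − 100 = 4.5.

ΔP = 4.5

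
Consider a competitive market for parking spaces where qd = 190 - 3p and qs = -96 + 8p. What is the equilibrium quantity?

Set qd = qs: 190 - 3p = -96 + 8p.
286 = 11p, so p* = 26.
q* = 190 − 3(26) = 112.

q* = 112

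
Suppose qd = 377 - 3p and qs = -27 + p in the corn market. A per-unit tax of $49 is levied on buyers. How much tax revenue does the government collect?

Tax revenue = 1825.25

Pre-tax equilibrium: p* = 101, q* = 74.
Tax on buyers shifts demand to qd = 377 − 3(p + 49) = 230 - 3p.
230 - 3p = -27 + p gives seller price ps = 64.25; buyers pay pb = 64.25 + 49 = 113.25.
New quantity: q = 377 − 3(113.25) = 37.25.
Revenue = 49 × 37.25 = 1825.25.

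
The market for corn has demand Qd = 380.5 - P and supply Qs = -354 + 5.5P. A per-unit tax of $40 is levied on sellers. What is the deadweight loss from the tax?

Pre-tax equilibrium: P* = 113, Q* = 267.5.
Tax on sellers shifts supply to Qs = -354 + 5.5(P − 40) = -574 + 5.5P.
380.5 - P = -574 + 5.5P gives buyer price Pb = 1909/13; sellers receive Ps = 1909/13 − 40 = 1389/13.
New quantity: Q = 380.5 − 1(1909/13) = 6075/26.
DWL = ½ × 40 × (267.5 − 6075/26) = 8800/13.

Deadweight loss = 8800/13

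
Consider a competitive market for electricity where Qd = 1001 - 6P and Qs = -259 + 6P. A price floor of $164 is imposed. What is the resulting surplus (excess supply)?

Surplus = 708

Equilibrium price would be P* = 105, so the floor at 164 binds.
At P = 164: Qd = 17, Qs = 725.
Surplus = 725 − 17 = 708.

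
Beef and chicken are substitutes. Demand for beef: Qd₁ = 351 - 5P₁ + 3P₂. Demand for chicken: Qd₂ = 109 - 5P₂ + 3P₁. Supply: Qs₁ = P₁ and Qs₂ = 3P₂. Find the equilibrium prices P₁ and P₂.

P₁ = 1045/13, P₂ = 569/13

Market 1: 351 - 5P₁ + 3P₂ = P₁ → 6P₁ - 3P₂ = 351.
Market 2: 8P₂ - 3P₁ = 109.
Eliminating P₂: 8×(1) + 3×(2) gives 39P₁ = 3135, so P₁ = 1045/13.
Back-substitute into (2): P₂ = (109 + 3×1045/13) / 8 = 569/13.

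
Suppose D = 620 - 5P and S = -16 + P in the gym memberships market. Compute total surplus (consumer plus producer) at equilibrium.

Total surplus = 4860

Equilibrium: 620 - 5P = -16 + P gives P* = 106, Q* = 90.
Demand choke price: P = 124; supply starts at P = 16.
CS = ½(124 − 106)(90) = 810; PS = ½(106 − 16)(90) = 4050.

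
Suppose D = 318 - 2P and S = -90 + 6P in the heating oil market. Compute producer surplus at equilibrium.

Producer surplus = 3888

Equilibrium: 318 - 2P = -90 + 6P gives P* = 51, Q* = 216.
Supply starts at P = 15 (where S = 0).
PS = ½(51 − 15)(216) = 3888.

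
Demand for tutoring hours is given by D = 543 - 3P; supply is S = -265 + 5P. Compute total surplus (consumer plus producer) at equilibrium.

Equilibrium: 543 - 3P = -265 + 5P gives P* = 101, Q* = 240.
Demand choke price: P = 181; supply starts at P = 53.
CS = ½(181 − 101)(240) = 9600; PS = ½(101 − 53)(240) = 5760.

Total surplus = 15360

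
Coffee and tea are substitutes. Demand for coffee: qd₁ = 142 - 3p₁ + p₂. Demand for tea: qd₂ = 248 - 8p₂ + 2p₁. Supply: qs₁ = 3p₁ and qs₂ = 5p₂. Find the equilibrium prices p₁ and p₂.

Market 1: 142 - 3p₁ + p₂ = 3p₁ → 6p₁ - p₂ = 142.
Market 2: 13p₂ - 2p₁ = 248.
Eliminating p₂: 13×(1) + 1×(2) gives 76p₁ = 2094, so p₁ = 1047/38.
Back-substitute into (2): p₂ = (248 + 2×1047/38) / 13 = 443/19.

p₁ = 1047/38, p₂ = 443/19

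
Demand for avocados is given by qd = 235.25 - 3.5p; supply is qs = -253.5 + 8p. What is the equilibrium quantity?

q* = 86.5

Set qd = qs: 235.25 - 3.5p = -253.5 + 8p.
488.75 = 11.5p, so p* = 42.5.
q* = 235.25 − 3.5(42.5) = 86.5.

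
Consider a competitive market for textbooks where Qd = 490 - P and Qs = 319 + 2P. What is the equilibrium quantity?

Set Qd = Qs: 490 - P = 319 + 2P.
171 = 3P, so P* = 57.
Q* = 490 − 1(57) = 433.

Q* = 433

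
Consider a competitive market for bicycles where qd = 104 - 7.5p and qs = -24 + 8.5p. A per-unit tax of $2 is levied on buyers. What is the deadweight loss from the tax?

Pre-tax equilibrium: p* = 8, q* = 44.
Tax on buyers shifts demand to qd = 104 − 7.5(p + 2) = 89 - 7.5p.
89 - 7.5p = -24 + 8.5p gives seller price ps = 7.0625; buyers pay pb = 7.0625 + 2 = 9.0625.
New quantity: q = 104 − 7.5(9.0625) = 36.03125.
DWL = ½ × 2 × (44 − 36.03125) = 7.96875.

Deadweight loss = 7.96875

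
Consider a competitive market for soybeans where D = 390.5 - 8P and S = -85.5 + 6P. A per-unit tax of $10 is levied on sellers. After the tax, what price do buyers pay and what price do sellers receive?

Pre-tax equilibrium: P* = 34, Q* = 118.5.
Tax on sellers shifts supply to S = -85.5 + 6(P − 10) = -145.5 + 6P.
390.5 - 8P = -145.5 + 6P gives buyer price Pb = 268/7; sellers receive Ps = 268/7 − 10 = 198/7.
New quantity: Q = 390.5 − 8(268/7) = 1179/14.

Buyers pay 268/7, sellers receive 198/7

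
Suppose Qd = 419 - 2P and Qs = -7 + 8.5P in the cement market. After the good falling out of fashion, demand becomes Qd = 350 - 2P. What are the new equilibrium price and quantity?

P' = 34, Q' = 282

Original equilibrium: P* = 284/7, Q* = 2365/7.
New equilibrium: 350 - 2P = -7 + 8.5P, so 357 = 10.5P and P' = 34; Q' = 350 − 2(34) = 282.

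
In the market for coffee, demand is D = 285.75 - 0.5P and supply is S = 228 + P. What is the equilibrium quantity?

Set D = S: 285.75 - 0.5P = 228 + P.
57.75 = 1.5P, so P* = 38.5.
Q* = 285.75 − 0.5(38.5) = 266.5.

Q* = 266.5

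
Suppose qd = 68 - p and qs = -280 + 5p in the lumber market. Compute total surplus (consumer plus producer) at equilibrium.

Total surplus = 60

Equilibrium: 68 - p = -280 + 5p gives p* = 58, q* = 10.
Demand choke price: p = 68; supply starts at p = 56.
CS = ½(68 − 58)(10) = 50; PS = ½(58 − 56)(10) = 10.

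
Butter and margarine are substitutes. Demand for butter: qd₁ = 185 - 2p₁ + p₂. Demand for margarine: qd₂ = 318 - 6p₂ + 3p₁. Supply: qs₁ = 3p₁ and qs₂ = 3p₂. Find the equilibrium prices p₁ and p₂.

p₁ = 661/14, p₂ = 715/14

Market 1: 185 - 2p₁ + p₂ = 3p₁ → 5p₁ - p₂ = 185.
Market 2: 9p₂ - 3p₁ = 318.
Eliminating p₂: 9×(1) + 1×(2) gives 42p₁ = 1983, so p₁ = 661/14.
Back-substitute into (2): p₂ = (318 + 3×661/14) / 9 = 715/14.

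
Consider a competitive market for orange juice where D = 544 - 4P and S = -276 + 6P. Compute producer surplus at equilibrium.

Producer surplus = 3888

Equilibrium: 544 - 4P = -276 + 6P gives P* = 82, Q* = 216.
Supply starts at P = 46 (where S = 0).
PS = ½(82 − 46)(216) = 3888.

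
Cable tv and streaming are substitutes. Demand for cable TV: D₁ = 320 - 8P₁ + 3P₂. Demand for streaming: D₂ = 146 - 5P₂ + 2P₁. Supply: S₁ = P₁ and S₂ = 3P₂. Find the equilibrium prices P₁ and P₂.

P₁ = 1499/33, P₂ = 977/33

Market 1: 320 - 8P₁ + 3P₂ = P₁ → 9P₁ - 3P₂ = 320.
Market 2: 8P₂ - 2P₁ = 146.
Eliminating P₂: 8×(1) + 3×(2) gives 66P₁ = 2998, so P₁ = 1499/33.
Back-substitute into (2): P₂ = (146 + 2×1499/33) / 8 = 977/33.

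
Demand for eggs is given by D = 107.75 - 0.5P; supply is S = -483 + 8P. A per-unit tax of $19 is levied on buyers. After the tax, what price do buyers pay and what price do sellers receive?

Buyers pay 2971/34, sellers receive 2325/34

Pre-tax equilibrium: P* = 69.5, Q* = 73.
Tax on buyers shifts demand to D = 107.75 − 0.5(P + 19) = 98.25 - 0.5P.
98.25 - 0.5P = -483 + 8P gives seller price Ps = 2325/34; buyers pay Pb = 2325/34 + 19 = 2971/34.
New quantity: Q = 107.75 − 0.5(2971/34) = 1089/17.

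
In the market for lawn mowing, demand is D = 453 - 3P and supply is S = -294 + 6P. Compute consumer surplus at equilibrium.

Consumer surplus = 6936

Equilibrium: 453 - 3P = -294 + 6P gives P* = 83, Q* = 204.
Demand choke price (D = 0): P = 151.
CS = ½(151 − 83)(204) = 6936.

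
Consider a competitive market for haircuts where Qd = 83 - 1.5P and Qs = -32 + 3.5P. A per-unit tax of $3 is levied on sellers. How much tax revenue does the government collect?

Tax revenue = 136.05

Pre-tax equilibrium: P* = 23, Q* = 48.5.
Tax on sellers shifts supply to Qs = -32 + 3.5(P − 3) = -42.5 + 3.5P.
83 - 1.5P = -42.5 + 3.5P gives buyer price Pb = 25.1; sellers receive Ps = 25.1 − 3 = 22.1.
New quantity: Q = 83 − 1.5(25.1) = 45.35.
Revenue = 3 × 45.35 = 136.05.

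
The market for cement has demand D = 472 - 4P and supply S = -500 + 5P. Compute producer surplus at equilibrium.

Producer surplus = 160

Equilibrium: 472 - 4P = -500 + 5P gives P* = 108, Q* = 40.
Supply starts at P = 100 (where S = 0).
PS = ½(108 − 100)(40) = 160.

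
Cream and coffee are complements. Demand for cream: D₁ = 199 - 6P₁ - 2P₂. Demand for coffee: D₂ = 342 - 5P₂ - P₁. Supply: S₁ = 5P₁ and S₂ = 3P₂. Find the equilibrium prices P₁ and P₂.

Market 1: 199 - 6P₁ - 2P₂ = 5P₁ → 11P₁ + 2P₂ = 199.
Market 2: 8P₂ + P₁ = 342.
Eliminating P₂: 8×(1) − 2×(2) gives 86P₁ = 908, so P₁ = 454/43.
Back-substitute into (2): P₂ = (342 − 1×454/43) / 8 = 3563/86.

P₁ = 454/43, P₂ = 3563/86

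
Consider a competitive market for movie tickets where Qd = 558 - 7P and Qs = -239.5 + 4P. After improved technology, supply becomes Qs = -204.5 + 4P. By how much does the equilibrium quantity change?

ΔQ = 245/11

Original equilibrium: P* = 72.5, Q* = 50.5.
New equilibrium: 558 - 7P = -204.5 + 4P, so 762.5 = 11P and P' = 1525/22; Q' = 558 − 7(1525/22) = 1601/22.
Change in quantity: 1601/22 − 50.5 = 245/11.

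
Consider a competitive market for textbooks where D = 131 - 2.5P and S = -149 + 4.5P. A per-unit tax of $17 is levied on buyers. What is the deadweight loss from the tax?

Deadweight loss = 13005/56

Pre-tax equilibrium: P* = 40, Q* = 31.
Tax on buyers shifts demand to D = 131 − 2.5(P + 17) = 88.5 - 2.5P.
88.5 - 2.5P = -149 + 4.5P gives seller price Ps = 475/14; buyers pay Pb = 475/14 + 17 = 713/14.
New quantity: Q = 131 − 2.5(713/14) = 103/28.
DWL = ½ × 17 × (31 − 103/28) = 13005/56.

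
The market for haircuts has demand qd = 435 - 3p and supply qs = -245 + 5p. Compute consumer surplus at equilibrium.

Consumer surplus = 5400

Equilibrium: 435 - 3p = -245 + 5p gives p* = 85, q* = 180.
Demand choke price (qd = 0): p = 145.
CS = ½(145 − 85)(180) = 5400.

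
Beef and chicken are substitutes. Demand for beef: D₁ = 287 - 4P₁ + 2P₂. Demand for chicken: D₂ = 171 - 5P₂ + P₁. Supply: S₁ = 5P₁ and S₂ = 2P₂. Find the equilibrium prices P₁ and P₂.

Market 1: 287 - 4P₁ + 2P₂ = 5P₁ → 9P₁ - 2P₂ = 287.
Market 2: 7P₂ - P₁ = 171.
Eliminating P₂: 7×(1) + 2×(2) gives 61P₁ = 2351, so P₁ = 2351/61.
Back-substitute into (2): P₂ = (171 + 1×2351/61) / 7 = 1826/61.

P₁ = 2351/61, P₂ = 1826/61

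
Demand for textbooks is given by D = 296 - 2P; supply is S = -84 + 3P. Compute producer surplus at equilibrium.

Equilibrium: 296 - 2P = -84 + 3P gives P* = 76, Q* = 144.
Supply starts at P = 28 (where S = 0).
PS = ½(76 − 28)(144) = 3456.

Producer surplus = 3456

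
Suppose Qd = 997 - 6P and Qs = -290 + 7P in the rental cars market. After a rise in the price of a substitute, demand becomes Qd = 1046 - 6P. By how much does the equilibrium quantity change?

Original equilibrium: P* = 99, Q* = 403.
New equilibrium: 1046 - 6P = -290 + 7P, so 1336 = 13P and P' = 1336/13; Q' = 1046 − 6(1336/13) = 5582/13.
Change in quantity: 5582/13 − 403 = 343/13.

ΔQ = 343/13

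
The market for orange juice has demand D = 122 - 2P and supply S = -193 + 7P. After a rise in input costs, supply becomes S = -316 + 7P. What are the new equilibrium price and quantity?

P' = 146/3, Q' = 74/3

Original equilibrium: P* = 35, Q* = 52.
New equilibrium: 122 - 2P = -316 + 7P, so 438 = 9P and P' = 146/3; Q' = 122 − 2(146/3) = 74/3.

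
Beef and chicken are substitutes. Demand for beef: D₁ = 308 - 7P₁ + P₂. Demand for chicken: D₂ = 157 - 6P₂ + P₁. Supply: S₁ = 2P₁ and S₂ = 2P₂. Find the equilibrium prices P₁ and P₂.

P₁ = 2621/71, P₂ = 1721/71

Market 1: 308 - 7P₁ + P₂ = 2P₁ → 9P₁ - P₂ = 308.
Market 2: 8P₂ - P₁ = 157.
Eliminating P₂: 8×(1) + 1×(2) gives 71P₁ = 2621, so P₁ = 2621/71.
Back-substitute into (2): P₂ = (157 + 1×2621/71) / 8 = 1721/71.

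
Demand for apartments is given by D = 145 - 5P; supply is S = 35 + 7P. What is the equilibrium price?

P* = 55/6

Set D = S: 145 - 5P = 35 + 7P.
110 = 12P, so P* = 55/6.
Q* = 145 − 5(55/6) = 595/6.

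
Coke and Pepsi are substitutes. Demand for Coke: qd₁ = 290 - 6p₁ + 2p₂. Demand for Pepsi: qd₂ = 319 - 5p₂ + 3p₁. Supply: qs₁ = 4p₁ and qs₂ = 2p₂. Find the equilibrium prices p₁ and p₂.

p₁ = 41.6875, p₂ = 63.4375

Market 1: 290 - 6p₁ + 2p₂ = 4p₁ → 10p₁ - 2p₂ = 290.
Market 2: 7p₂ - 3p₁ = 319.
Eliminating p₂: 7×(1) + 2×(2) gives 64p₁ = 2668, so p₁ = 41.6875.
Back-substitute into (2): p₂ = (319 + 3×41.6875) / 7 = 63.4375.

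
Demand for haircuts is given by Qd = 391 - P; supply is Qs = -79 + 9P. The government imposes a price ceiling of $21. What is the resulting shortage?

Shortage = 260

Equilibrium price would be P* = 47, so the ceiling at 21 binds.
At P = 21: Qd = 391 − 1(21) = 370, Qs = -79 + 9(21) = 110.
Shortage = 370 − 110 = 260.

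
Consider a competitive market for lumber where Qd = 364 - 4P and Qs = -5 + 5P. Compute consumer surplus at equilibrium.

Equilibrium: 364 - 4P = -5 + 5P gives P* = 41, Q* = 200.
Demand choke price (Qd = 0): P = 91.
CS = ½(91 − 41)(200) = 5000.

Consumer surplus = 5000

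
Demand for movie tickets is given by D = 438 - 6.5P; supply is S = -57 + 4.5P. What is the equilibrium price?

P* = 45

Set D = S: 438 - 6.5P = -57 + 4.5P.
495 = 11P, so P* = 45.
Q* = 438 − 6.5(45) = 145.5.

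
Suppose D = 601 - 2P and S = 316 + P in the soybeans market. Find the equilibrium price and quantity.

Set D = S: 601 - 2P = 316 + P.
285 = 3P, so P* = 95.
Q* = 601 − 2(95) = 411.

P* = 95, Q* = 411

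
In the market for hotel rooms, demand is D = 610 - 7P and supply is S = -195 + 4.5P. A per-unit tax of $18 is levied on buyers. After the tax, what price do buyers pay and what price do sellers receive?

Pre-tax equilibrium: P* = 70, Q* = 120.
Tax on buyers shifts demand to D = 610 − 7(P + 18) = 484 - 7P.
484 - 7P = -195 + 4.5P gives seller price Ps = 1358/23; buyers pay Pb = 1358/23 + 18 = 1772/23.
New quantity: Q = 610 − 7(1772/23) = 1626/23.

Buyers pay 1772/23, sellers receive 1358/23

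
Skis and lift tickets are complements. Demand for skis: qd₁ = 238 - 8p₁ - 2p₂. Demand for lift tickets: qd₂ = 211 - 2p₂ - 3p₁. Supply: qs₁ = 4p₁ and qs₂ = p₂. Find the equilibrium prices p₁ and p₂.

p₁ = 146/15, p₂ = 60.6

Market 1: 238 - 8p₁ - 2p₂ = 4p₁ → 12p₁ + 2p₂ = 238.
Market 2: 3p₂ + 3p₁ = 211.
Eliminating p₂: 3×(1) − 2×(2) gives 30p₁ = 292, so p₁ = 146/15.
Back-substitute into (2): p₂ = (211 − 3×146/15) / 3 = 60.6.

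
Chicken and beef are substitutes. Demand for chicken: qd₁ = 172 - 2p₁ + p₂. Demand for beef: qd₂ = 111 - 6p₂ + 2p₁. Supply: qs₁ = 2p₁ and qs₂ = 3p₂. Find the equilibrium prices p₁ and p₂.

p₁ = 1659/34, p₂ = 394/17

Market 1: 172 - 2p₁ + p₂ = 2p₁ → 4p₁ - p₂ = 172.
Market 2: 9p₂ - 2p₁ = 111.
Eliminating p₂: 9×(1) + 1×(2) gives 34p₁ = 1659, so p₁ = 1659/34.
Back-substitute into (2): p₂ = (111 + 2×1659/34) / 9 = 394/17.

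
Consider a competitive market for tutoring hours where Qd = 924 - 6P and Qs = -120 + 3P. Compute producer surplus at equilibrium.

Producer surplus = 8664

Equilibrium: 924 - 6P = -120 + 3P gives P* = 116, Q* = 228.
Supply starts at P = 40 (where Qs = 0).
PS = ½(116 − 40)(228) = 8664.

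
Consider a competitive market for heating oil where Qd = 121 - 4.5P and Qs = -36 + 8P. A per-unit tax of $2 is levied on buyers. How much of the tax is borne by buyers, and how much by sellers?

Buyers bear $1.28, sellers bear $0.72

Pre-tax equilibrium: P* = 12.56, Q* = 64.48.
Tax on buyers shifts demand to Qd = 121 − 4.5(P + 2) = 112 - 4.5P.
112 - 4.5P = -36 + 8P gives seller price Ps = 11.84; buyers pay Pb = 11.84 + 2 = 13.84.
New quantity: Q = 121 − 4.5(13.84) = 58.72.
Buyer burden = 13.84 − 12.56 = 1.28; seller burden = 12.56 − 11.84 = 0.72.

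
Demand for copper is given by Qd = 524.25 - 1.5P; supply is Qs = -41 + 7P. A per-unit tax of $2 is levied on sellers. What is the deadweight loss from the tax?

Deadweight loss = 42/17

Pre-tax equilibrium: P* = 66.5, Q* = 424.5.
Tax on sellers shifts supply to Qs = -41 + 7(P − 2) = -55 + 7P.
524.25 - 1.5P = -55 + 7P gives buyer price Pb = 2317/34; sellers receive Ps = 2317/34 − 2 = 2249/34.
New quantity: Q = 524.25 − 1.5(2317/34) = 14349/34.
DWL = ½ × 2 × (424.5 − 14349/34) = 42/17.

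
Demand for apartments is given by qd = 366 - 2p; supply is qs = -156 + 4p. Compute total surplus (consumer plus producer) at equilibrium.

Equilibrium: 366 - 2p = -156 + 4p gives p* = 87, q* = 192.
Demand choke price: p = 183; supply starts at p = 39.
CS = ½(183 − 87)(192) = 9216; PS = ½(87 − 39)(192) = 4608.

Total surplus = 13824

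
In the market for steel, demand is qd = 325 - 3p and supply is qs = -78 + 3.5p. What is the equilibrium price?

Set qd = qs: 325 - 3p = -78 + 3.5p.
403 = 6.5p, so p* = 62.
q* = 325 − 3(62) = 139.

p* = 62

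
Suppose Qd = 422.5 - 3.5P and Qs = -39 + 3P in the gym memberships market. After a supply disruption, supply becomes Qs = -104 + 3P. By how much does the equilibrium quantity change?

Original equilibrium: P* = 71, Q* = 174.
New equilibrium: 422.5 - 3.5P = -104 + 3P, so 526.5 = 6.5P and P' = 81; Q' = 422.5 − 3.5(81) = 139.
Change in quantity: 139 − 174 = -35.

ΔQ = -35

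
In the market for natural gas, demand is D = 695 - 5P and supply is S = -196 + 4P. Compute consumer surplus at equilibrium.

Equilibrium: 695 - 5P = -196 + 4P gives P* = 99, Q* = 200.
Demand choke price (D = 0): P = 139.
CS = ½(139 − 99)(200) = 4000.

Consumer surplus = 4000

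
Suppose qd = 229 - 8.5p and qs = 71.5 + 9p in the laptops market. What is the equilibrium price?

p* = 9

Set qd = qs: 229 - 8.5p = 71.5 + 9p.
157.5 = 17.5p, so p* = 9.
q* = 229 − 8.5(9) = 152.5.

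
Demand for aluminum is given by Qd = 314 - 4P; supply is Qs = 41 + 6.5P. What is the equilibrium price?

P* = 26

Set Qd = Qs: 314 - 4P = 41 + 6.5P.
273 = 10.5P, so P* = 26.
Q* = 314 − 4(26) = 210.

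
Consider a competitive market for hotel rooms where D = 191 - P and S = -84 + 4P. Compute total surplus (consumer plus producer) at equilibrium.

Equilibrium: 191 - P = -84 + 4P gives P* = 55, Q* = 136.
Demand choke price: P = 191; supply starts at P = 21.
CS = ½(191 − 55)(136) = 9248; PS = ½(55 − 21)(136) = 2312.

Total surplus = 11560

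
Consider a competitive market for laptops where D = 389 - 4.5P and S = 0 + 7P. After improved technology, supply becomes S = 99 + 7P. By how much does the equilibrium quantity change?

Original equilibrium: P* = 778/23, Q* = 5446/23.
New equilibrium: 389 - 4.5P = 99 + 7P, so 290 = 11.5P and P' = 580/23; Q' = 389 − 4.5(580/23) = 6337/23.
Change in quantity: 6337/23 − 5446/23 = 891/23.

ΔQ = 891/23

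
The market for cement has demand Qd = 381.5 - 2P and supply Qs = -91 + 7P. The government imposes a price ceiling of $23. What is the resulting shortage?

Equilibrium price would be P* = 52.5, so the ceiling at 23 binds.
At P = 23: Qd = 381.5 − 2(23) = 335.5, Qs = -91 + 7(23) = 70.
Shortage = 335.5 − 70 = 265.5.

Shortage = 265.5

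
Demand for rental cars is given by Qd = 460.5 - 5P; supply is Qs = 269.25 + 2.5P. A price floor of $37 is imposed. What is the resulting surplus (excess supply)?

Surplus = 86.25

Equilibrium price would be P* = 25.5, so the floor at 37 binds.
At P = 37: Qd = 275.5, Qs = 361.75.
Surplus = 361.75 − 275.5 = 86.25.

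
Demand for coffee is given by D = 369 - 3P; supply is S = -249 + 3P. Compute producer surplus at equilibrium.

Equilibrium: 369 - 3P = -249 + 3P gives P* = 103, Q* = 60.
Supply starts at P = 83 (where S = 0).
PS = ½(103 − 83)(60) = 600.

Producer surplus = 600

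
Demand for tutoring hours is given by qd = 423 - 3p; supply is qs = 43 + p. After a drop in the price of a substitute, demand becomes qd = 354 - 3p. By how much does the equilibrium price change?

Original equilibrium: p* = 95, q* = 138.
New equilibrium: 354 - 3p = 43 + p, so 311 = 4p and p' = 77.75; q' = 354 − 3(77.75) = 120.75.
Change in price: 77.75 − 95 = -17.25.

Δp = -17.25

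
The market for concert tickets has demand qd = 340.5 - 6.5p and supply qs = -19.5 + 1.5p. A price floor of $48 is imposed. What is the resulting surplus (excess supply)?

Surplus = 24

Equilibrium price would be p* = 45, so the floor at 48 binds.
At p = 48: qd = 28.5, qs = 52.5.
Surplus = 52.5 − 28.5 = 24.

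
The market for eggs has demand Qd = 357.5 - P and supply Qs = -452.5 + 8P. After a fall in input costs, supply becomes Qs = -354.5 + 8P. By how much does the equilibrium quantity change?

ΔQ = 98/9

Original equilibrium: P* = 90, Q* = 267.5.
New equilibrium: 357.5 - P = -354.5 + 8P, so 712 = 9P and P' = 712/9; Q' = 357.5 − 1(712/9) = 5011/18.
Change in quantity: 5011/18 − 267.5 = 98/9.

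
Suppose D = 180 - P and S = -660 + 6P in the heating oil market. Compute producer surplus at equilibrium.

Equilibrium: 180 - P = -660 + 6P gives P* = 120, Q* = 60.
Supply starts at P = 110 (where S = 0).
PS = ½(120 − 110)(60) = 300.

Producer surplus = 300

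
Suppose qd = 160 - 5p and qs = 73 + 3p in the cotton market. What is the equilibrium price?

p* = 10.875

Set qd = qs: 160 - 5p = 73 + 3p.
87 = 8p, so p* = 10.875.
q* = 160 − 5(10.875) = 105.625.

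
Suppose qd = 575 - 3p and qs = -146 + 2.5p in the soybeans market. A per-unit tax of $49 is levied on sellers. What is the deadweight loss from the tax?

Deadweight loss = 36015/22

Pre-tax equilibrium: p* = 1442/11, q* = 1999/11.
Tax on sellers shifts supply to qs = -146 + 2.5(p − 49) = -268.5 + 2.5p.
575 - 3p = -268.5 + 2.5p gives buyer price pb = 1687/11; sellers receive ps = 1687/11 − 49 = 1148/11.
New quantity: q = 575 − 3(1687/11) = 1264/11.
DWL = ½ × 49 × (1999/11 − 1264/11) = 36015/22.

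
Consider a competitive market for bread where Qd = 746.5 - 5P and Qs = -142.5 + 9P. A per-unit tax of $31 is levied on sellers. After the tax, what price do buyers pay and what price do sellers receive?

Buyers pay 584/7, sellers receive 367/7

Pre-tax equilibrium: P* = 63.5, Q* = 429.
Tax on sellers shifts supply to Qs = -142.5 + 9(P − 31) = -421.5 + 9P.
746.5 - 5P = -421.5 + 9P gives buyer price Pb = 584/7; sellers receive Ps = 584/7 − 31 = 367/7.
New quantity: Q = 746.5 − 5(584/7) = 4611/14.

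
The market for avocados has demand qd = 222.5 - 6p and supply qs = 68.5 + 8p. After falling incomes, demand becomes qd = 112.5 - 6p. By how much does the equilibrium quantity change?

Δq = -440/7

Original equilibrium: p* = 11, q* = 156.5.
New equilibrium: 112.5 - 6p = 68.5 + 8p, so 44 = 14p and p' = 22/7; q' = 112.5 − 6(22/7) = 1311/14.
Change in quantity: 1311/14 − 156.5 = -440/7.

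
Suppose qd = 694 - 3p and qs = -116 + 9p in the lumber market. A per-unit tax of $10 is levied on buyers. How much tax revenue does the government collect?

Tax revenue = 4690

Pre-tax equilibrium: p* = 67.5, q* = 491.5.
Tax on buyers shifts demand to qd = 694 − 3(p + 10) = 664 - 3p.
664 - 3p = -116 + 9p gives seller price ps = 65; buyers pay pb = 65 + 10 = 75.
New quantity: q = 694 − 3(75) = 469.
Revenue = 10 × 469 = 4690.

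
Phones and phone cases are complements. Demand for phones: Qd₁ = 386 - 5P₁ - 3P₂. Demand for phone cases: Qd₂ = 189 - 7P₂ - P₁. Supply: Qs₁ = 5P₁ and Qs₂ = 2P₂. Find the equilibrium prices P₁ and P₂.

P₁ = 969/29, P₂ = 1504/87

Market 1: 386 - 5P₁ - 3P₂ = 5P₁ → 10P₁ + 3P₂ = 386.
Market 2: 9P₂ + P₁ = 189.
Eliminating P₂: 9×(1) − 3×(2) gives 87P₁ = 2907, so P₁ = 969/29.
Back-substitute into (2): P₂ = (189 − 1×969/29) / 9 = 1504/87.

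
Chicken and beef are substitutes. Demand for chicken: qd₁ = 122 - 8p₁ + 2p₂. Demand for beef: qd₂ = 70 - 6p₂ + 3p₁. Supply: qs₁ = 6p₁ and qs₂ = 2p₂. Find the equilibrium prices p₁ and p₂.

p₁ = 558/53, p₂ = 673/53

Market 1: 122 - 8p₁ + 2p₂ = 6p₁ → 14p₁ - 2p₂ = 122.
Market 2: 8p₂ - 3p₁ = 70.
Eliminating p₂: 8×(1) + 2×(2) gives 106p₁ = 1116, so p₁ = 558/53.
Back-substitute into (2): p₂ = (70 + 3×558/53) / 8 = 673/53.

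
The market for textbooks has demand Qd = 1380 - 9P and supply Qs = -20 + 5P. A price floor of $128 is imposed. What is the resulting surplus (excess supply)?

Equilibrium price would be P* = 100, so the floor at 128 binds.
At P = 128: Qd = 228, Qs = 620.
Surplus = 620 − 228 = 392.

Surplus = 392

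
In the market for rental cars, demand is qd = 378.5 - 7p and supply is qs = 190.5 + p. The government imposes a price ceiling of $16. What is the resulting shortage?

Shortage = 60

Equilibrium price would be p* = 23.5, so the ceiling at 16 binds.
At p = 16: qd = 378.5 − 7(16) = 266.5, qs = 190.5 + 1(16) = 206.5.
Shortage = 266.5 − 206.5 = 60.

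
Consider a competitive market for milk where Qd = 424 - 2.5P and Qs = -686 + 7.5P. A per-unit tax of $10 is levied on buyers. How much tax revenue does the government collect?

Tax revenue = 1277.5

Pre-tax equilibrium: P* = 111, Q* = 146.5.
Tax on buyers shifts demand to Qd = 424 − 2.5(P + 10) = 399 - 2.5P.
399 - 2.5P = -686 + 7.5P gives seller price Ps = 108.5; buyers pay Pb = 108.5 + 10 = 118.5.
New quantity: Q = 424 − 2.5(118.5) = 127.75.
Revenue = 10 × 127.75 = 1277.5.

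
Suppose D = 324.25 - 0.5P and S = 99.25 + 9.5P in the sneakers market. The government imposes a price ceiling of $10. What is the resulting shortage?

Shortage = 125

Equilibrium price would be P* = 22.5, so the ceiling at 10 binds.
At P = 10: D = 324.25 − 0.5(10) = 319.25, S = 99.25 + 9.5(10) = 194.25.
Shortage = 319.25 − 194.25 = 125.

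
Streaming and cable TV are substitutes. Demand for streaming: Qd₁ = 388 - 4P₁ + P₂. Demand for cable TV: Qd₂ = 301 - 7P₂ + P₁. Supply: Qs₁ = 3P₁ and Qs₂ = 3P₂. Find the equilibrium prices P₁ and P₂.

P₁ = 4181/69, P₂ = 2495/69

Market 1: 388 - 4P₁ + P₂ = 3P₁ → 7P₁ - P₂ = 388.
Market 2: 10P₂ - P₁ = 301.
Eliminating P₂: 10×(1) + 1×(2) gives 69P₁ = 4181, so P₁ = 4181/69.
Back-substitute into (2): P₂ = (301 + 1×4181/69) / 10 = 2495/69.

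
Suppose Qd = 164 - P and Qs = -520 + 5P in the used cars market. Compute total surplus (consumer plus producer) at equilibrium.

Total surplus = 1500

Equilibrium: 164 - P = -520 + 5P gives P* = 114, Q* = 50.
Demand choke price: P = 164; supply starts at P = 104.
CS = ½(164 − 114)(50) = 1250; PS = ½(114 − 104)(50) = 250.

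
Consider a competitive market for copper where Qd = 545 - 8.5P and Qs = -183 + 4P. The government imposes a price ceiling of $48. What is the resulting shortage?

Equilibrium price would be P* = 58.24, so the ceiling at 48 binds.
At P = 48: Qd = 545 − 8.5(48) = 137, Qs = -183 + 4(48) = 9.
Shortage = 137 − 9 = 128.

Shortage = 128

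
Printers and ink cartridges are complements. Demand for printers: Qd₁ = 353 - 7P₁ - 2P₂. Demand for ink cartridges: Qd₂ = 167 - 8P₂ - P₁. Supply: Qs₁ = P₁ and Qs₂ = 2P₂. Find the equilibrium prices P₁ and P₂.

Market 1: 353 - 7P₁ - 2P₂ = P₁ → 8P₁ + 2P₂ = 353.
Market 2: 10P₂ + P₁ = 167.
Eliminating P₂: 10×(1) − 2×(2) gives 78P₁ = 3196, so P₁ = 1598/39.
Back-substitute into (2): P₂ = (167 − 1×1598/39) / 10 = 983/78.

P₁ = 1598/39, P₂ = 983/78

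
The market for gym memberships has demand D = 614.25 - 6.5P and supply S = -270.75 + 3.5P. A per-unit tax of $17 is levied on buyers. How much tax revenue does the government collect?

Tax revenue = 5.525

Pre-tax equilibrium: P* = 88.5, Q* = 39.
Tax on buyers shifts demand to D = 614.25 − 6.5(P + 17) = 503.75 - 6.5P.
503.75 - 6.5P = -270.75 + 3.5P gives seller price Ps = 77.45; buyers pay Pb = 77.45 + 17 = 94.45.
New quantity: Q = 614.25 − 6.5(94.45) = 0.325.
Revenue = 17 × 0.325 = 5.525.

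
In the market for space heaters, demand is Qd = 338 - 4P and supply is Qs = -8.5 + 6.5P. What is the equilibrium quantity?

Set Qd = Qs: 338 - 4P = -8.5 + 6.5P.
346.5 = 10.5P, so P* = 33.
Q* = 338 − 4(33) = 206.

Q* = 206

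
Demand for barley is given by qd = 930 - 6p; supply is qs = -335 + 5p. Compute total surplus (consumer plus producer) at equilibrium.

Equilibrium: 930 - 6p = -335 + 5p gives p* = 115, q* = 240.
Demand choke price: p = 155; supply starts at p = 67.
CS = ½(155 − 115)(240) = 4800; PS = ½(115 − 67)(240) = 5760.

Total surplus = 10560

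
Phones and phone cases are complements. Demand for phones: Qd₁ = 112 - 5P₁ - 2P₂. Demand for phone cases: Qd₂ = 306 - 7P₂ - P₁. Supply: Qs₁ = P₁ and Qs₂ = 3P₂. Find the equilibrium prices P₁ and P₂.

Market 1: 112 - 5P₁ - 2P₂ = P₁ → 6P₁ + 2P₂ = 112.
Market 2: 10P₂ + P₁ = 306.
Eliminating P₂: 10×(1) − 2×(2) gives 58P₁ = 508, so P₁ = 254/29.
Back-substitute into (2): P₂ = (306 − 1×254/29) / 10 = 862/29.

P₁ = 254/29, P₂ = 862/29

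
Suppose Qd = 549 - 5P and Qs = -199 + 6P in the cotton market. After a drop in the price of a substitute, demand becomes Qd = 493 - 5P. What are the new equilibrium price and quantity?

P' = 692/11, Q' = 1963/11

Original equilibrium: P* = 68, Q* = 209.
New equilibrium: 493 - 5P = -199 + 6P, so 692 = 11P and P' = 692/11; Q' = 493 − 5(692/11) = 1963/11.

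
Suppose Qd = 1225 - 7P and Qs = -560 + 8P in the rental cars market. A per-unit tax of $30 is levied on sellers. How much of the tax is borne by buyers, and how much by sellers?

Pre-tax equilibrium: P* = 119, Q* = 392.
Tax on sellers shifts supply to Qs = -560 + 8(P − 30) = -800 + 8P.
1225 - 7P = -800 + 8P gives buyer price Pb = 135; sellers receive Ps = 135 − 30 = 105.
New quantity: Q = 1225 − 7(135) = 280.
Buyer burden = 135 − 119 = 16; seller burden = 119 − 105 = 14.

Buyers bear $16, sellers bear $14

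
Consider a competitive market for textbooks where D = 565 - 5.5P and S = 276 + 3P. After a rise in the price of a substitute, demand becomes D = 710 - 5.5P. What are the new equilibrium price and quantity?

P' = 868/17, Q' = 7296/17

Original equilibrium: P* = 34, Q* = 378.
New equilibrium: 710 - 5.5P = 276 + 3P, so 434 = 8.5P and P' = 868/17; Q' = 710 − 5.5(868/17) = 7296/17.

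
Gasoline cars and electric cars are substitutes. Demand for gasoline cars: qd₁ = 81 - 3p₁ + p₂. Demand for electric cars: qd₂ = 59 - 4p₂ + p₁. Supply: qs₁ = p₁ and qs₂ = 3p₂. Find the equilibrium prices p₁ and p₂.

Market 1: 81 - 3p₁ + p₂ = p₁ → 4p₁ - p₂ = 81.
Market 2: 7p₂ - p₁ = 59.
Eliminating p₂: 7×(1) + 1×(2) gives 27p₁ = 626, so p₁ = 626/27.
Back-substitute into (2): p₂ = (59 + 1×626/27) / 7 = 317/27.

p₁ = 626/27, p₂ = 317/27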